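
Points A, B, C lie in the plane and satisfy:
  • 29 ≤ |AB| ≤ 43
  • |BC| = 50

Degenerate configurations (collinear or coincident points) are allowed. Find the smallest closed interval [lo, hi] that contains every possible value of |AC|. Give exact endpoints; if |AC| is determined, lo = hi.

|AB| ∈ [29, 43]
|BC| ∈ {50}
|AC| ∈ [7, 93]

|AC| ∈ [7, 93]  (≈ [7.0000, 93.0000])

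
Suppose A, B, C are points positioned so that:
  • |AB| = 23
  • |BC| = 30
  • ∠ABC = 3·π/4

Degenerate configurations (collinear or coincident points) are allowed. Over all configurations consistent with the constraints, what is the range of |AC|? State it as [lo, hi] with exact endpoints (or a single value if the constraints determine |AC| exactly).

|AB| ∈ {23}
|BC| ∈ {30}
|AC| ∈ {√(690·√(2) + 1429)}

|AC| = √(690·√(2) + 1429)  (≈ 49.0388)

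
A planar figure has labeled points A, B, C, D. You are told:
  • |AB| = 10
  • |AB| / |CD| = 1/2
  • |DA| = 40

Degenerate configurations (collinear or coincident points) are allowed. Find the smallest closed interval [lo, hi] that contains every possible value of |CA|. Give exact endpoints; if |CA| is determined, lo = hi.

|CA| ∈ [20, 60]  (≈ [20.0000, 60.0000])

|AB| ∈ {10}
|AD| ∈ {40}
|CD| ∈ {20}
|BD| ∈ [30, 50]
|AC| ∈ [20, 60]
|BC| ∈ [10, 70]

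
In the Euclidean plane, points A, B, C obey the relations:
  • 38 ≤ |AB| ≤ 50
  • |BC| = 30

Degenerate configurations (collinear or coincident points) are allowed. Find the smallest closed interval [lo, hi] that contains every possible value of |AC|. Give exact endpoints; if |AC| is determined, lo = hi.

|AC| ∈ [8, 80]  (≈ [8.0000, 80.0000])

|AB| ∈ [38, 50]
|BC| ∈ {30}
|AC| ∈ [8, 80]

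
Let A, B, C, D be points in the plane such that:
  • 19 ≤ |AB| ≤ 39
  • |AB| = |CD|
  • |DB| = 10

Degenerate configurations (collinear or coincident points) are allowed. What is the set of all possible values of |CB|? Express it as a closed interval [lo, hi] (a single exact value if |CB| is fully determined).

|CB| ∈ [9, 49]  (≈ [9.0000, 49.0000])

|AB| ∈ [19, 39]
|BD| ∈ {10}
|CD| ∈ [19, 39]
|AD| ∈ [9, 49]
|BC| ∈ [9, 49]
|AC| ∈ [0, 88]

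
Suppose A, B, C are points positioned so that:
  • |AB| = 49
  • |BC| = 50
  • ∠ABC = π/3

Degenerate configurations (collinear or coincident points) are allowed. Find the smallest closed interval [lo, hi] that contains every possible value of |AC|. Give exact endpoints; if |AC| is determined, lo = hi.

|AB| ∈ {49}
|BC| ∈ {50}
|AC| ∈ {√(2451)}

|AC| = √(2451)  (≈ 49.5076)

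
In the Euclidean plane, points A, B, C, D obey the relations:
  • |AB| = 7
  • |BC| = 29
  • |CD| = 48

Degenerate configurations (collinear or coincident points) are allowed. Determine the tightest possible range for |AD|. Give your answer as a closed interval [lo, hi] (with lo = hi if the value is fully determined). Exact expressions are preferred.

|AD| ∈ [12, 84]  (≈ [12.0000, 84.0000])

|AB| ∈ {7}
|BC| ∈ {29}
|CD| ∈ {48}
|AC| ∈ [22, 36]
|BD| ∈ [19, 77]
|AD| ∈ [12, 84]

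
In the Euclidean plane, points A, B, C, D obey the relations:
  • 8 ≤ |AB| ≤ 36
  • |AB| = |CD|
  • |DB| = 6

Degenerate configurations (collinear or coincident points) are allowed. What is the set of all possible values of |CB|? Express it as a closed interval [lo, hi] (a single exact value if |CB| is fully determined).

|AB| ∈ [8, 36]
|BD| ∈ {6}
|CD| ∈ [8, 36]
|AD| ∈ [2, 42]
|BC| ∈ [2, 42]
|AC| ∈ [0, 78]

|CB| ∈ [2, 42]  (≈ [2.0000, 42.0000])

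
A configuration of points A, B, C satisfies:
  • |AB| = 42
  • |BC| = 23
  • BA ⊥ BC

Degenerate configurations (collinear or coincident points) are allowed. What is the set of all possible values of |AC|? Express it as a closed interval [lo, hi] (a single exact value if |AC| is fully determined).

|AC| = √(2293)  (≈ 47.8853)

|AB| ∈ {42}
|BC| ∈ {23}
|AC| ∈ {√(2293)}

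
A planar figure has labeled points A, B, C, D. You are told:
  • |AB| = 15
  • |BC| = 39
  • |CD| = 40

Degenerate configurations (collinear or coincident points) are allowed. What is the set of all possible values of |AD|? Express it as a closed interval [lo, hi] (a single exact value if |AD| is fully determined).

|AD| ∈ [0, 94]  (≈ [0.0000, 94.0000])

|AB| ∈ {15}
|BC| ∈ {39}
|CD| ∈ {40}
|AC| ∈ [24, 54]
|BD| ∈ [1, 79]
|AD| ∈ [0, 94]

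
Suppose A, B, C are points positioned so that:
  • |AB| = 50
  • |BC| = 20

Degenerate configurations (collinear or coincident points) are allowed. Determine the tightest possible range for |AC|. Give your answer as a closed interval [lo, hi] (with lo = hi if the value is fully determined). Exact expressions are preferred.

|AB| ∈ {50}
|BC| ∈ {20}
|AC| ∈ [30, 70]

|AC| ∈ [30, 70]  (≈ [30.0000, 70.0000])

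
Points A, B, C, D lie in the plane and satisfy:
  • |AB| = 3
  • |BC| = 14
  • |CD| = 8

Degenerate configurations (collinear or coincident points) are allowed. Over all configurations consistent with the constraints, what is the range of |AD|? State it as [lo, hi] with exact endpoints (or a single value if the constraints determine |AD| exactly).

|AB| ∈ {3}
|BC| ∈ {14}
|CD| ∈ {8}
|AC| ∈ [11, 17]
|BD| ∈ [6, 22]
|AD| ∈ [3, 25]

|AD| ∈ [3, 25]  (≈ [3.0000, 25.0000])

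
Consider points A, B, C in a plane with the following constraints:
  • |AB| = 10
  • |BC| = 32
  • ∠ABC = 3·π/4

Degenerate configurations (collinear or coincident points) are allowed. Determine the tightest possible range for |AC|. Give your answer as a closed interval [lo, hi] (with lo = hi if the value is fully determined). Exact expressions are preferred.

|AB| ∈ {10}
|BC| ∈ {32}
|AC| ∈ {2·√(80·√(2) + 281)}

|AC| = 2·√(80·√(2) + 281)  (≈ 39.7058)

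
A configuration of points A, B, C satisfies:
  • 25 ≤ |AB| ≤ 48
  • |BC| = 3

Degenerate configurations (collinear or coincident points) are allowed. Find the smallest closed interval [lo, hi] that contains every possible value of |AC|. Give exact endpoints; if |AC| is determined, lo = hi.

|AB| ∈ [25, 48]
|BC| ∈ {3}
|AC| ∈ [22, 51]

|AC| ∈ [22, 51]  (≈ [22.0000, 51.0000])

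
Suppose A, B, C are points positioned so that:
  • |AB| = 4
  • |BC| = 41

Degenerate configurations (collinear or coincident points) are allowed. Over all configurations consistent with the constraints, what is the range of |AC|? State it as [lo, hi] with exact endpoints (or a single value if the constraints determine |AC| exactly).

|AC| ∈ [37, 45]  (≈ [37.0000, 45.0000])

|AB| ∈ {4}
|BC| ∈ {41}
|AC| ∈ [37, 45]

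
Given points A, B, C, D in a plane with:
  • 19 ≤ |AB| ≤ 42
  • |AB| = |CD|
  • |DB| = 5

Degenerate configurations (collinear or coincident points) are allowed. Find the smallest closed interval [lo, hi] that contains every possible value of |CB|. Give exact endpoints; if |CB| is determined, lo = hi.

|CB| ∈ [14, 47]  (≈ [14.0000, 47.0000])

|AB| ∈ [19, 42]
|BD| ∈ {5}
|CD| ∈ [19, 42]
|AD| ∈ [14, 47]
|BC| ∈ [14, 47]
|AC| ∈ [0, 89]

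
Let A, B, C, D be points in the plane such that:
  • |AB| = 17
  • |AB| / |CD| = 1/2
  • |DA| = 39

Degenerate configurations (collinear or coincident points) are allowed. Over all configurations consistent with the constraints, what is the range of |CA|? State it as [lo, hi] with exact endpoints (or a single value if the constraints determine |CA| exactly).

|CA| ∈ [5, 73]  (≈ [5.0000, 73.0000])

|AB| ∈ {17}
|AD| ∈ {39}
|CD| ∈ {34}
|BD| ∈ [22, 56]
|AC| ∈ [5, 73]
|BC| ∈ [0, 90]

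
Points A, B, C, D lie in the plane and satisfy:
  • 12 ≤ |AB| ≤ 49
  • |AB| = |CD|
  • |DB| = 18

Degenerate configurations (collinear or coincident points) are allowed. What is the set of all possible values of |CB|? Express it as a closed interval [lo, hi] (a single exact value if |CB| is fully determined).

|CB| ∈ [0, 67]  (≈ [0.0000, 67.0000])

|AB| ∈ [12, 49]
|BD| ∈ {18}
|CD| ∈ [12, 49]
|AD| ∈ [0, 67]
|BC| ∈ [0, 67]
|AC| ∈ [0, 116]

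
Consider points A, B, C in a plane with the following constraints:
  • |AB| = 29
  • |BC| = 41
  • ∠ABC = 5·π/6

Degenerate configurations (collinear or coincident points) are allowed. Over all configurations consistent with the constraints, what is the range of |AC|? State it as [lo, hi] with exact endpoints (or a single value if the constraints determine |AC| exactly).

|AC| = √(1189·√(3) + 2522)  (≈ 67.6861)

|AB| ∈ {29}
|BC| ∈ {41}
|AC| ∈ {√(1189·√(3) + 2522)}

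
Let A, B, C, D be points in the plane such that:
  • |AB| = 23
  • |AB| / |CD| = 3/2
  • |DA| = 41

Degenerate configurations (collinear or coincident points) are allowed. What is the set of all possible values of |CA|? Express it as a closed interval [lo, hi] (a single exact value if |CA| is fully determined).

|AB| ∈ {23}
|AD| ∈ {41}
|CD| ∈ {46/3}
|BD| ∈ [18, 64]
|AC| ∈ [77/3, 169/3]
|BC| ∈ [8/3, 238/3]

|CA| ∈ [77/3, 169/3]  (≈ [25.6667, 56.3333])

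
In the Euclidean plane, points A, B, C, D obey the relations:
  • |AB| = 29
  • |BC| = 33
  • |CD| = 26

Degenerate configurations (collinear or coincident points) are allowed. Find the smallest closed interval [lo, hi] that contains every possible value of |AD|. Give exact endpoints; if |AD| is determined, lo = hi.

|AD| ∈ [0, 88]  (≈ [0.0000, 88.0000])

|AB| ∈ {29}
|BC| ∈ {33}
|CD| ∈ {26}
|AC| ∈ [4, 62]
|BD| ∈ [7, 59]
|AD| ∈ [0, 88]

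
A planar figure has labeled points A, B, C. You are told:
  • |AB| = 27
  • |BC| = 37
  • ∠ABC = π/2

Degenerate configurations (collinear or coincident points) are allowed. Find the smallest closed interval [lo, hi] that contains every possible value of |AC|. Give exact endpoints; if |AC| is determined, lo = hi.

|AC| = √(2098)  (≈ 45.8039)

|AB| ∈ {27}
|BC| ∈ {37}
|AC| ∈ {√(2098)}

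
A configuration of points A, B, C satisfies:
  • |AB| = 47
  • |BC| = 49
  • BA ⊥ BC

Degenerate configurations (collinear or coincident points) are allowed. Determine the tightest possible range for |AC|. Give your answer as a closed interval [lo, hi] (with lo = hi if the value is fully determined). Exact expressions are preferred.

|AB| ∈ {47}
|BC| ∈ {49}
|AC| ∈ {√(4610)}

|AC| = √(4610)  (≈ 67.8970)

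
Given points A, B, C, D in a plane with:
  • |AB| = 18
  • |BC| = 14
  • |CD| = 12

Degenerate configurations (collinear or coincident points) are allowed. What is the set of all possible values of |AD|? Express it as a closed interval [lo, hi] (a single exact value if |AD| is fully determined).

|AD| ∈ [0, 44]  (≈ [0.0000, 44.0000])

|AB| ∈ {18}
|BC| ∈ {14}
|CD| ∈ {12}
|AC| ∈ [4, 32]
|BD| ∈ [2, 26]
|AD| ∈ [0, 44]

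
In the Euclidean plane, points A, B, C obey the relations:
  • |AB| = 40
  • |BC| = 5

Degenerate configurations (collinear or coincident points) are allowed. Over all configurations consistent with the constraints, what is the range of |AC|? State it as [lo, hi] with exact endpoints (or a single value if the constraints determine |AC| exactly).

|AB| ∈ {40}
|BC| ∈ {5}
|AC| ∈ [35, 45]

|AC| ∈ [35, 45]  (≈ [35.0000, 45.0000])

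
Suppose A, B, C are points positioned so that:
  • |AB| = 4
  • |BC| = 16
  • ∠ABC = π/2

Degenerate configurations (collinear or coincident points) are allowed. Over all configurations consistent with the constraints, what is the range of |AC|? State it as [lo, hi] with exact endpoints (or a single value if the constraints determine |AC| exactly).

|AB| ∈ {4}
|BC| ∈ {16}
|AC| ∈ {4·√(17)}

|AC| = 4·√(17)  (≈ 16.4924)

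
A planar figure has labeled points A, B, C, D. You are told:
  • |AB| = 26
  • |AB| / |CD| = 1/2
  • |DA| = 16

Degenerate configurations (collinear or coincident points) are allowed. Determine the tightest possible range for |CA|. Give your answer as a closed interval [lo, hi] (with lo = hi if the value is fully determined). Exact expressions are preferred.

|CA| ∈ [36, 68]  (≈ [36.0000, 68.0000])

|AB| ∈ {26}
|AD| ∈ {16}
|CD| ∈ {52}
|BD| ∈ [10, 42]
|AC| ∈ [36, 68]
|BC| ∈ [10, 94]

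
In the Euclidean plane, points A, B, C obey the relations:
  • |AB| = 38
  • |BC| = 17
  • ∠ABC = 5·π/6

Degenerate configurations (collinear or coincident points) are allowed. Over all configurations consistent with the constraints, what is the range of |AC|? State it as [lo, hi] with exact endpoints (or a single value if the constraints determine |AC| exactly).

|AB| ∈ {38}
|BC| ∈ {17}
|AC| ∈ {√(646·√(3) + 1733)}

|AC| = √(646·√(3) + 1733)  (≈ 53.4032)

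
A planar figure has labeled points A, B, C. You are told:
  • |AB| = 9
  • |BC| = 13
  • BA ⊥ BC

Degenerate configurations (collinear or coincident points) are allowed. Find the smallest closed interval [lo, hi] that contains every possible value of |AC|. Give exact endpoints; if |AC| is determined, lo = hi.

|AB| ∈ {9}
|BC| ∈ {13}
|AC| ∈ {5·√(10)}

|AC| = 5·√(10)  (≈ 15.8114)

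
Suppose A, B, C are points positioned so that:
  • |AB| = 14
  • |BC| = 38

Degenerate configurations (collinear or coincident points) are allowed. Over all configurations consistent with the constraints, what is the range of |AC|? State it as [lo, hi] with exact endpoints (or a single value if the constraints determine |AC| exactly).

|AB| ∈ {14}
|BC| ∈ {38}
|AC| ∈ [24, 52]

|AC| ∈ [24, 52]  (≈ [24.0000, 52.0000])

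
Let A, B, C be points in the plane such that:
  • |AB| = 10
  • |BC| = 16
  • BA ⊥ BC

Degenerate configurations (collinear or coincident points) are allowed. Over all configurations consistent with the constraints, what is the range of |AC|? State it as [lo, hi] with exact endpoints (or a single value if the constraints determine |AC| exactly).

|AB| ∈ {10}
|BC| ∈ {16}
|AC| ∈ {2·√(89)}

|AC| = 2·√(89)  (≈ 18.8680)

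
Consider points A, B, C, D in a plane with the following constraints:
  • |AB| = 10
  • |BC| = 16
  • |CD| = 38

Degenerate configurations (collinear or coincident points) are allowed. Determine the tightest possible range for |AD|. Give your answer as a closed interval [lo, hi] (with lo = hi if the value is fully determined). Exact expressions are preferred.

|AB| ∈ {10}
|BC| ∈ {16}
|CD| ∈ {38}
|AC| ∈ [6, 26]
|BD| ∈ [22, 54]
|AD| ∈ [12, 64]

|AD| ∈ [12, 64]  (≈ [12.0000, 64.0000])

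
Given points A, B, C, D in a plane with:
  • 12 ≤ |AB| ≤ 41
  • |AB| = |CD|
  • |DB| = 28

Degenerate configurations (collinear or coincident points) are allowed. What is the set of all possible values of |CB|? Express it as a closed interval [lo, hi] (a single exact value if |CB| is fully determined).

|AB| ∈ [12, 41]
|BD| ∈ {28}
|CD| ∈ [12, 41]
|AD| ∈ [0, 69]
|BC| ∈ [0, 69]
|AC| ∈ [0, 110]

|CB| ∈ [0, 69]  (≈ [0.0000, 69.0000])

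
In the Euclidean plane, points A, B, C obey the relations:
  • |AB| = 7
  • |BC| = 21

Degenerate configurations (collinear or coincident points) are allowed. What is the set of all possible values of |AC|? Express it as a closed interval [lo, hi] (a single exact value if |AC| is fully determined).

|AC| ∈ [14, 28]  (≈ [14.0000, 28.0000])

|AB| ∈ {7}
|BC| ∈ {21}
|AC| ∈ [14, 28]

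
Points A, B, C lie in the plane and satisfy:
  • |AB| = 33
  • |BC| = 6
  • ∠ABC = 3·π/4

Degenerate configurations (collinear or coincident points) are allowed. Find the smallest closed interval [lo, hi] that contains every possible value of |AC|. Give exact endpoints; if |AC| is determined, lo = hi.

|AC| = 3·√(22·√(2) + 125)  (≈ 37.4835)

|AB| ∈ {33}
|BC| ∈ {6}
|AC| ∈ {3·√(22·√(2) + 125)}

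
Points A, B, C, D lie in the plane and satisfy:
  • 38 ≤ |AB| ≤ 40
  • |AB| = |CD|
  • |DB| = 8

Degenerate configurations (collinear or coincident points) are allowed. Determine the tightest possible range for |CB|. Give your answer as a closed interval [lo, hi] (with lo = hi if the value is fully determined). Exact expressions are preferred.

|AB| ∈ [38, 40]
|BD| ∈ {8}
|CD| ∈ [38, 40]
|AD| ∈ [30, 48]
|BC| ∈ [30, 48]
|AC| ∈ [0, 88]

|CB| ∈ [30, 48]  (≈ [30.0000, 48.0000])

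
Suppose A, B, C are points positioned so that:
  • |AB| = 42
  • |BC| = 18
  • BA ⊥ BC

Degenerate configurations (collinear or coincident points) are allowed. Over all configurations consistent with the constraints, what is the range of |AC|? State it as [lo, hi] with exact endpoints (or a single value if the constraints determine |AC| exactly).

|AC| = 6·√(58)  (≈ 45.6946)

|AB| ∈ {42}
|BC| ∈ {18}
|AC| ∈ {6·√(58)}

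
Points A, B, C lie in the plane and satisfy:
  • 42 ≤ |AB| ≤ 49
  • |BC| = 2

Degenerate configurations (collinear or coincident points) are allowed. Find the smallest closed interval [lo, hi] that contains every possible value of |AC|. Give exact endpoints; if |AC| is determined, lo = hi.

|AC| ∈ [40, 51]  (≈ [40.0000, 51.0000])

|AB| ∈ [42, 49]
|BC| ∈ {2}
|AC| ∈ [40, 51]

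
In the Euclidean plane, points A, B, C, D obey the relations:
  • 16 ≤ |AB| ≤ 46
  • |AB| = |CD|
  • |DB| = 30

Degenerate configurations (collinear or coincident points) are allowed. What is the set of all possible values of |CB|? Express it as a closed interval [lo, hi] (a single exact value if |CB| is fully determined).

|AB| ∈ [16, 46]
|BD| ∈ {30}
|CD| ∈ [16, 46]
|AD| ∈ [0, 76]
|BC| ∈ [0, 76]
|AC| ∈ [0, 122]

|CB| ∈ [0, 76]  (≈ [0.0000, 76.0000])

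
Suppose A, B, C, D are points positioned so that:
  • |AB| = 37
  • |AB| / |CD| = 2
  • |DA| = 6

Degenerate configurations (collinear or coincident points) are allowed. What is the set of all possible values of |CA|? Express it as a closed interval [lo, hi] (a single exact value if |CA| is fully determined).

|AB| ∈ {37}
|AD| ∈ {6}
|CD| ∈ {37/2}
|BD| ∈ [31, 43]
|AC| ∈ [25/2, 49/2]
|BC| ∈ [25/2, 123/2]

|CA| ∈ [25/2, 49/2]  (≈ [12.5000, 24.5000])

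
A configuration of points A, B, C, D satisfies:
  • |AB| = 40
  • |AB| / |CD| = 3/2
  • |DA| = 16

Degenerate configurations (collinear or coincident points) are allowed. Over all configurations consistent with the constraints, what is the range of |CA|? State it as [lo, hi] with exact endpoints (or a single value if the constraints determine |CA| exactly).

|CA| ∈ [32/3, 128/3]  (≈ [10.6667, 42.6667])

|AB| ∈ {40}
|AD| ∈ {16}
|CD| ∈ {80/3}
|BD| ∈ [24, 56]
|AC| ∈ [32/3, 128/3]
|BC| ∈ [0, 248/3]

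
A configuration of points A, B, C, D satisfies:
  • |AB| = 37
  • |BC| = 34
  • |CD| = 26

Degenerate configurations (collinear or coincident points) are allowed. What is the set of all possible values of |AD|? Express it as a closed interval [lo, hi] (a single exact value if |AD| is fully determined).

|AB| ∈ {37}
|BC| ∈ {34}
|CD| ∈ {26}
|AC| ∈ [3, 71]
|BD| ∈ [8, 60]
|AD| ∈ [0, 97]

|AD| ∈ [0, 97]  (≈ [0.0000, 97.0000])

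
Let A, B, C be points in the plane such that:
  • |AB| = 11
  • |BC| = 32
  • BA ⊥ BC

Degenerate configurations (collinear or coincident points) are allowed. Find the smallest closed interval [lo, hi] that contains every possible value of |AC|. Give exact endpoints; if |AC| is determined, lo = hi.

|AC| = √(1145)  (≈ 33.8378)

|AB| ∈ {11}
|BC| ∈ {32}
|AC| ∈ {√(1145)}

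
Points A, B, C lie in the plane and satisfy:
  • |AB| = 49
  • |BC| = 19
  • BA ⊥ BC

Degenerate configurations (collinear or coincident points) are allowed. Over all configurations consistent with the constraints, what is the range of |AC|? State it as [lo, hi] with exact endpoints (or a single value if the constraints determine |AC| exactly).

|AB| ∈ {49}
|BC| ∈ {19}
|AC| ∈ {√(2762)}

|AC| = √(2762)  (≈ 52.5547)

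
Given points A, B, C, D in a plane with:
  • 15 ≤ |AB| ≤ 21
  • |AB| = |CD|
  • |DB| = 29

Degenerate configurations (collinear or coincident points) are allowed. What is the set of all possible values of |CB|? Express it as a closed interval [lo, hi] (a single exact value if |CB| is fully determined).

|AB| ∈ [15, 21]
|BD| ∈ {29}
|CD| ∈ [15, 21]
|AD| ∈ [8, 50]
|BC| ∈ [8, 50]
|AC| ∈ [0, 71]

|CB| ∈ [8, 50]  (≈ [8.0000, 50.0000])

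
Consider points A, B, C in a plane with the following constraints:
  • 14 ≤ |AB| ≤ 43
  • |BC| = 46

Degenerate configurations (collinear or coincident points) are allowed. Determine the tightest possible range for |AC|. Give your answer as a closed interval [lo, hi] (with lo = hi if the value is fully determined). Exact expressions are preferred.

|AC| ∈ [3, 89]  (≈ [3.0000, 89.0000])

|AB| ∈ [14, 43]
|BC| ∈ {46}
|AC| ∈ [3, 89]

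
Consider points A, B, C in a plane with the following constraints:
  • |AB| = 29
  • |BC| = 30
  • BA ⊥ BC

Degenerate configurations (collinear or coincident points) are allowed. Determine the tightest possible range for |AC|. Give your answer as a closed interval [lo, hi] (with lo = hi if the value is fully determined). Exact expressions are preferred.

|AC| = √(1741)  (≈ 41.7253)

|AB| ∈ {29}
|BC| ∈ {30}
|AC| ∈ {√(1741)}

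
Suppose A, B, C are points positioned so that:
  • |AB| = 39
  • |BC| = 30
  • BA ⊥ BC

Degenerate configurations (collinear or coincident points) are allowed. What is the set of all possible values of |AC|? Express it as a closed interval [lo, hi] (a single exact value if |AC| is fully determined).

|AC| = 3·√(269)  (≈ 49.2037)

|AB| ∈ {39}
|BC| ∈ {30}
|AC| ∈ {3·√(269)}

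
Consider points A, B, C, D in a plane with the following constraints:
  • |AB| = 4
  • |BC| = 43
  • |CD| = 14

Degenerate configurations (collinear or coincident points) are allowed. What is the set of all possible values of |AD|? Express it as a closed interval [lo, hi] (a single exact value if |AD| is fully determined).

|AD| ∈ [25, 61]  (≈ [25.0000, 61.0000])

|AB| ∈ {4}
|BC| ∈ {43}
|CD| ∈ {14}
|AC| ∈ [39, 47]
|BD| ∈ [29, 57]
|AD| ∈ [25, 61]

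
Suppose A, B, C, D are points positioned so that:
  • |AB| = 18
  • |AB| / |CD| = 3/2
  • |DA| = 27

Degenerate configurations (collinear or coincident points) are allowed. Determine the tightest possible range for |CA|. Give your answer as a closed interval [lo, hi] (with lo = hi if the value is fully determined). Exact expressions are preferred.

|AB| ∈ {18}
|AD| ∈ {27}
|CD| ∈ {12}
|BD| ∈ [9, 45]
|AC| ∈ [15, 39]
|BC| ∈ [0, 57]

|CA| ∈ [15, 39]  (≈ [15.0000, 39.0000])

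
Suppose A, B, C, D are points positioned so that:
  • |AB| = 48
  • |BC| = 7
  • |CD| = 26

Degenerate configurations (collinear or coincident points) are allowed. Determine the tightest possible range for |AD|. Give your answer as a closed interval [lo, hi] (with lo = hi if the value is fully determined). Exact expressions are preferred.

|AD| ∈ [15, 81]  (≈ [15.0000, 81.0000])

|AB| ∈ {48}
|BC| ∈ {7}
|CD| ∈ {26}
|AC| ∈ [41, 55]
|BD| ∈ [19, 33]
|AD| ∈ [15, 81]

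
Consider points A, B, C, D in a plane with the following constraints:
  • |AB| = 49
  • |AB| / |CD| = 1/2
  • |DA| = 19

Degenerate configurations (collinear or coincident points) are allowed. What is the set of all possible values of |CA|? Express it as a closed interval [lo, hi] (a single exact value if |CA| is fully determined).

|CA| ∈ [79, 117]  (≈ [79.0000, 117.0000])

|AB| ∈ {49}
|AD| ∈ {19}
|CD| ∈ {98}
|BD| ∈ [30, 68]
|AC| ∈ [79, 117]
|BC| ∈ [30, 166]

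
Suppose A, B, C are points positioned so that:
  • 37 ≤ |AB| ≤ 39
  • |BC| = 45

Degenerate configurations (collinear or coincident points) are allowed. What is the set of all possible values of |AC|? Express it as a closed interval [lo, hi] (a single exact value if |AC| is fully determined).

|AB| ∈ [37, 39]
|BC| ∈ {45}
|AC| ∈ [6, 84]

|AC| ∈ [6, 84]  (≈ [6.0000, 84.0000])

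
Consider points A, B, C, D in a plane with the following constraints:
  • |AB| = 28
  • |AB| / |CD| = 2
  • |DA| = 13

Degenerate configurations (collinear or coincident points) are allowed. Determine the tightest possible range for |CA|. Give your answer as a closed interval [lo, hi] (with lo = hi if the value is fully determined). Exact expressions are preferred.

|CA| ∈ [1, 27]  (≈ [1.0000, 27.0000])

|AB| ∈ {28}
|AD| ∈ {13}
|CD| ∈ {14}
|BD| ∈ [15, 41]
|AC| ∈ [1, 27]
|BC| ∈ [1, 55]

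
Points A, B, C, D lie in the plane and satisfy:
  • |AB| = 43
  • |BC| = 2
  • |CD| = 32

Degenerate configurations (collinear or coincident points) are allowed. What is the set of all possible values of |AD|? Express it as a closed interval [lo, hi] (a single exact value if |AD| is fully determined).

|AD| ∈ [9, 77]  (≈ [9.0000, 77.0000])

|AB| ∈ {43}
|BC| ∈ {2}
|CD| ∈ {32}
|AC| ∈ [41, 45]
|BD| ∈ [30, 34]
|AD| ∈ [9, 77]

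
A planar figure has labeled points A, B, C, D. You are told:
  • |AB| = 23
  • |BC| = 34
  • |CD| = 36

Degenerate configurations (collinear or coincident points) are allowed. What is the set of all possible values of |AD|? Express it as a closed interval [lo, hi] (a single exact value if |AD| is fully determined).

|AB| ∈ {23}
|BC| ∈ {34}
|CD| ∈ {36}
|AC| ∈ [11, 57]
|BD| ∈ [2, 70]
|AD| ∈ [0, 93]

|AD| ∈ [0, 93]  (≈ [0.0000, 93.0000])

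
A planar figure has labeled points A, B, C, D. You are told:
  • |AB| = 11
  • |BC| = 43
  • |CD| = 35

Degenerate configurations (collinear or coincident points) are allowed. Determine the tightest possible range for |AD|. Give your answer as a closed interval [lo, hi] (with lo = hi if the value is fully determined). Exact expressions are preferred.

|AB| ∈ {11}
|BC| ∈ {43}
|CD| ∈ {35}
|AC| ∈ [32, 54]
|BD| ∈ [8, 78]
|AD| ∈ [0, 89]

|AD| ∈ [0, 89]  (≈ [0.0000, 89.0000])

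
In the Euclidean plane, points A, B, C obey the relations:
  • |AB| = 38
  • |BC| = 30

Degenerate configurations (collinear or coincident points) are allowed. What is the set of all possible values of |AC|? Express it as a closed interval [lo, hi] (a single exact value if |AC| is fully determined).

|AB| ∈ {38}
|BC| ∈ {30}
|AC| ∈ [8, 68]

|AC| ∈ [8, 68]  (≈ [8.0000, 68.0000])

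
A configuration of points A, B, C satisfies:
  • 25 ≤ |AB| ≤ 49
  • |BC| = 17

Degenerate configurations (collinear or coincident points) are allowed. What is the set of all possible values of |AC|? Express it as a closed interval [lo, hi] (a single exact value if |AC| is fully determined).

|AC| ∈ [8, 66]  (≈ [8.0000, 66.0000])

|AB| ∈ [25, 49]
|BC| ∈ {17}
|AC| ∈ [8, 66]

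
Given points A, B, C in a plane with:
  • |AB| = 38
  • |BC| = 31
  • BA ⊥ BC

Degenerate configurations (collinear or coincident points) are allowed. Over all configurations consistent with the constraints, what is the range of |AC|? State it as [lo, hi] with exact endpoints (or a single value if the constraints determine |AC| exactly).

|AB| ∈ {38}
|BC| ∈ {31}
|AC| ∈ {√(2405)}

|AC| = √(2405)  (≈ 49.0408)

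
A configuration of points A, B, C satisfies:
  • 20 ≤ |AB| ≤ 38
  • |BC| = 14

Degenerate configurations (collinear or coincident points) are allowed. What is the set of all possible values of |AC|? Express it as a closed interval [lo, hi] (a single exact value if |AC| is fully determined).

|AB| ∈ [20, 38]
|BC| ∈ {14}
|AC| ∈ [6, 52]

|AC| ∈ [6, 52]  (≈ [6.0000, 52.0000])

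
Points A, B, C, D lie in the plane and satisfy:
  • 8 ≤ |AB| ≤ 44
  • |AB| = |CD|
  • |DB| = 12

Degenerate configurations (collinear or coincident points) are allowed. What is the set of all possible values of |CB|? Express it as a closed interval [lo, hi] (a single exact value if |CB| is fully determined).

|CB| ∈ [0, 56]  (≈ [0.0000, 56.0000])

|AB| ∈ [8, 44]
|BD| ∈ {12}
|CD| ∈ [8, 44]
|AD| ∈ [0, 56]
|BC| ∈ [0, 56]
|AC| ∈ [0, 100]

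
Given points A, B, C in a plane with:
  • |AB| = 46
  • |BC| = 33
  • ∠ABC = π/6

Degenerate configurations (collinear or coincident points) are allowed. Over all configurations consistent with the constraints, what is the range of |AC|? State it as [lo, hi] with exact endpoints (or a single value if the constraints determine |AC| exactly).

|AB| ∈ {46}
|BC| ∈ {33}
|AC| ∈ {√(3205 - 1518·√(3))}

|AC| = √(3205 - 1518·√(3))  (≈ 23.9947)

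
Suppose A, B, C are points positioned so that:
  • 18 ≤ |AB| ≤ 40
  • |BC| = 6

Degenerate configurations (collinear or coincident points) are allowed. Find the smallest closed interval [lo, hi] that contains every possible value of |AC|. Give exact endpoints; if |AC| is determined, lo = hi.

|AC| ∈ [12, 46]  (≈ [12.0000, 46.0000])

|AB| ∈ [18, 40]
|BC| ∈ {6}
|AC| ∈ [12, 46]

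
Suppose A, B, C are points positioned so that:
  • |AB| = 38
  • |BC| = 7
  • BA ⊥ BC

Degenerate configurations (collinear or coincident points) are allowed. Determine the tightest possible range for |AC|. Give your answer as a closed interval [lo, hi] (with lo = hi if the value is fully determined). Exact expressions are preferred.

|AB| ∈ {38}
|BC| ∈ {7}
|AC| ∈ {√(1493)}

|AC| = √(1493)  (≈ 38.6394)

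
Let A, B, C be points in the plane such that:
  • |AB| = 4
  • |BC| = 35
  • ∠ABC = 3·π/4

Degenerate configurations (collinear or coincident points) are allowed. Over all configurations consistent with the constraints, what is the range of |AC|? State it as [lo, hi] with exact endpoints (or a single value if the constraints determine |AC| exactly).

|AB| ∈ {4}
|BC| ∈ {35}
|AC| ∈ {√(140·√(2) + 1241)}

|AC| = √(140·√(2) + 1241)  (≈ 37.9340)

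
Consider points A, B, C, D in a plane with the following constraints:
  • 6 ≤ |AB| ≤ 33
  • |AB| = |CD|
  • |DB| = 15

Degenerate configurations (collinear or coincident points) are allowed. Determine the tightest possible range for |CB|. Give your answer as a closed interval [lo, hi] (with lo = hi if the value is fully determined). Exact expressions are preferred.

|CB| ∈ [0, 48]  (≈ [0.0000, 48.0000])

|AB| ∈ [6, 33]
|BD| ∈ {15}
|CD| ∈ [6, 33]
|AD| ∈ [0, 48]
|BC| ∈ [0, 48]
|AC| ∈ [0, 81]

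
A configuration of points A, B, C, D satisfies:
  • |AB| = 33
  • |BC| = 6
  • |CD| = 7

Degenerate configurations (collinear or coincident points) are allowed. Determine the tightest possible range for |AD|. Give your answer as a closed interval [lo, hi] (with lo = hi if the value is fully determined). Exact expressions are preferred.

|AD| ∈ [20, 46]  (≈ [20.0000, 46.0000])

|AB| ∈ {33}
|BC| ∈ {6}
|CD| ∈ {7}
|AC| ∈ [27, 39]
|BD| ∈ [1, 13]
|AD| ∈ [20, 46]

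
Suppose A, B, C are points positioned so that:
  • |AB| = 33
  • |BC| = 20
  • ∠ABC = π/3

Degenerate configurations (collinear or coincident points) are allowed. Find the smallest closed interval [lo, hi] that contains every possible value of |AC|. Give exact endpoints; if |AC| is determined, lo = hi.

|AC| = √(829)  (≈ 28.7924)

|AB| ∈ {33}
|BC| ∈ {20}
|AC| ∈ {√(829)}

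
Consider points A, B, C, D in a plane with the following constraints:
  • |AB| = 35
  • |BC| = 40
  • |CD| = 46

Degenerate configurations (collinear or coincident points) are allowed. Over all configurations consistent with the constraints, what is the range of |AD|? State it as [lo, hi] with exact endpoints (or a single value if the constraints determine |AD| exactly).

|AB| ∈ {35}
|BC| ∈ {40}
|CD| ∈ {46}
|AC| ∈ [5, 75]
|BD| ∈ [6, 86]
|AD| ∈ [0, 121]

|AD| ∈ [0, 121]  (≈ [0.0000, 121.0000])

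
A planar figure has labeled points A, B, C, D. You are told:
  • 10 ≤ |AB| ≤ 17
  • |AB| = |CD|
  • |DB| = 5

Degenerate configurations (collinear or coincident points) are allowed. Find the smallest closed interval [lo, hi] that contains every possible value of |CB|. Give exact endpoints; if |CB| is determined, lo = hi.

|CB| ∈ [5, 22]  (≈ [5.0000, 22.0000])

|AB| ∈ [10, 17]
|BD| ∈ {5}
|CD| ∈ [10, 17]
|AD| ∈ [5, 22]
|BC| ∈ [5, 22]
|AC| ∈ [0, 39]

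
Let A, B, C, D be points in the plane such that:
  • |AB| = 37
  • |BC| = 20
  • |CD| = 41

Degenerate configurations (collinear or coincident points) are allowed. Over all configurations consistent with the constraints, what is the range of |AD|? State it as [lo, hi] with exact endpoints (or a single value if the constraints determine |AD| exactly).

|AB| ∈ {37}
|BC| ∈ {20}
|CD| ∈ {41}
|AC| ∈ [17, 57]
|BD| ∈ [21, 61]
|AD| ∈ [0, 98]

|AD| ∈ [0, 98]  (≈ [0.0000, 98.0000])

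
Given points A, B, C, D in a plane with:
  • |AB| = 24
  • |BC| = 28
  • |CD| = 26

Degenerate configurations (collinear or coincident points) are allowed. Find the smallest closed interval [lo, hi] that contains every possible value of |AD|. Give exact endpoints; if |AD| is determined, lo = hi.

|AB| ∈ {24}
|BC| ∈ {28}
|CD| ∈ {26}
|AC| ∈ [4, 52]
|BD| ∈ [2, 54]
|AD| ∈ [0, 78]

|AD| ∈ [0, 78]  (≈ [0.0000, 78.0000])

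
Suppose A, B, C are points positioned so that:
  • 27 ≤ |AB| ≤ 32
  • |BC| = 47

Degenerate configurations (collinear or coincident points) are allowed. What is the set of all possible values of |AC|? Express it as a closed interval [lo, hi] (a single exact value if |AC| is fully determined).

|AC| ∈ [15, 79]  (≈ [15.0000, 79.0000])

|AB| ∈ [27, 32]
|BC| ∈ {47}
|AC| ∈ [15, 79]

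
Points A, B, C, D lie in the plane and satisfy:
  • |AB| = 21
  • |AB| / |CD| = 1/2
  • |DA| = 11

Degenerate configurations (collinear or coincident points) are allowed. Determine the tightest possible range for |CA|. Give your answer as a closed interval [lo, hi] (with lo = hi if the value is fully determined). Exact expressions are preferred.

|CA| ∈ [31, 53]  (≈ [31.0000, 53.0000])

|AB| ∈ {21}
|AD| ∈ {11}
|CD| ∈ {42}
|BD| ∈ [10, 32]
|AC| ∈ [31, 53]
|BC| ∈ [10, 74]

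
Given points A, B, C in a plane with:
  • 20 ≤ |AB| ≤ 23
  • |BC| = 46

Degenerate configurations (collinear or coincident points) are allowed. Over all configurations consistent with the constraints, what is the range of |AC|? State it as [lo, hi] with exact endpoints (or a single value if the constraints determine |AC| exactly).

|AB| ∈ [20, 23]
|BC| ∈ {46}
|AC| ∈ [23, 69]

|AC| ∈ [23, 69]  (≈ [23.0000, 69.0000])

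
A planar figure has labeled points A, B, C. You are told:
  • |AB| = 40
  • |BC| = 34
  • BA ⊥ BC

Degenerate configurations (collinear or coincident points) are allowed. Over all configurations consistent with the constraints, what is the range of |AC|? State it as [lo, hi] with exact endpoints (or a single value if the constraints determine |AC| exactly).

|AC| = 2·√(689)  (≈ 52.4976)

|AB| ∈ {40}
|BC| ∈ {34}
|AC| ∈ {2·√(689)}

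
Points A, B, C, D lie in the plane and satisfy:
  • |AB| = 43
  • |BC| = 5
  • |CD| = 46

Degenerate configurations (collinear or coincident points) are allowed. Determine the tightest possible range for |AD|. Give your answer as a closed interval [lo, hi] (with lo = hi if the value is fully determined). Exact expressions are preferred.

|AD| ∈ [0, 94]  (≈ [0.0000, 94.0000])

|AB| ∈ {43}
|BC| ∈ {5}
|CD| ∈ {46}
|AC| ∈ [38, 48]
|BD| ∈ [41, 51]
|AD| ∈ [0, 94]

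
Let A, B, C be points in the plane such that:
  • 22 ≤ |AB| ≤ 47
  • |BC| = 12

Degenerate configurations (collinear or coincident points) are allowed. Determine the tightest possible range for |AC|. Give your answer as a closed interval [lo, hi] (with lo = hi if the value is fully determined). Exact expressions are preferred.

|AC| ∈ [10, 59]  (≈ [10.0000, 59.0000])

|AB| ∈ [22, 47]
|BC| ∈ {12}
|AC| ∈ [10, 59]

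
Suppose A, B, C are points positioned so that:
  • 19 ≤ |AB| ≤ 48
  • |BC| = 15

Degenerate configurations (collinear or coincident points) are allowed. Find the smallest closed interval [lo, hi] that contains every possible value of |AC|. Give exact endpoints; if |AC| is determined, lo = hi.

|AC| ∈ [4, 63]  (≈ [4.0000, 63.0000])

|AB| ∈ [19, 48]
|BC| ∈ {15}
|AC| ∈ [4, 63]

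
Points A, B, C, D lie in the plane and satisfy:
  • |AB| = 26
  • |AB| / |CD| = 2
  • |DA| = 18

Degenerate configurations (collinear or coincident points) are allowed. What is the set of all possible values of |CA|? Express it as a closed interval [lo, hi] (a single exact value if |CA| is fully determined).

|CA| ∈ [5, 31]  (≈ [5.0000, 31.0000])

|AB| ∈ {26}
|AD| ∈ {18}
|CD| ∈ {13}
|BD| ∈ [8, 44]
|AC| ∈ [5, 31]
|BC| ∈ [0, 57]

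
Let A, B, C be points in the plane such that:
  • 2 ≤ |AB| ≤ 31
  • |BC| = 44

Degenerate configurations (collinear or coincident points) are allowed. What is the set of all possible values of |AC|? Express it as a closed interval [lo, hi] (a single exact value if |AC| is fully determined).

|AC| ∈ [13, 75]  (≈ [13.0000, 75.0000])

|AB| ∈ [2, 31]
|BC| ∈ {44}
|AC| ∈ [13, 75]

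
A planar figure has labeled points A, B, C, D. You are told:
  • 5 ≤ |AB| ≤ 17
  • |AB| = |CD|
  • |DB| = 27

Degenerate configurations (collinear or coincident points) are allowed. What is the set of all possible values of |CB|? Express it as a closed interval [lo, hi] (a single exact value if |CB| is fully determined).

|AB| ∈ [5, 17]
|BD| ∈ {27}
|CD| ∈ [5, 17]
|AD| ∈ [10, 44]
|BC| ∈ [10, 44]
|AC| ∈ [0, 61]

|CB| ∈ [10, 44]  (≈ [10.0000, 44.0000])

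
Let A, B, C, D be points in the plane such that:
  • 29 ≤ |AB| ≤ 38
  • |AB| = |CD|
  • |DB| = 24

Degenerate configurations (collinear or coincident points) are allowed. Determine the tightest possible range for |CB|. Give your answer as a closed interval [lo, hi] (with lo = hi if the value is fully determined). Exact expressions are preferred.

|CB| ∈ [5, 62]  (≈ [5.0000, 62.0000])

|AB| ∈ [29, 38]
|BD| ∈ {24}
|CD| ∈ [29, 38]
|AD| ∈ [5, 62]
|BC| ∈ [5, 62]
|AC| ∈ [0, 100]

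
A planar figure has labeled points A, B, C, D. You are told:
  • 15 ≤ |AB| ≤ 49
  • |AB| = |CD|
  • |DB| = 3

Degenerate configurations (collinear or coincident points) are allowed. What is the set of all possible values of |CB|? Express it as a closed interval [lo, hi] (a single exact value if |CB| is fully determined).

|CB| ∈ [12, 52]  (≈ [12.0000, 52.0000])

|AB| ∈ [15, 49]
|BD| ∈ {3}
|CD| ∈ [15, 49]
|AD| ∈ [12, 52]
|BC| ∈ [12, 52]
|AC| ∈ [0, 101]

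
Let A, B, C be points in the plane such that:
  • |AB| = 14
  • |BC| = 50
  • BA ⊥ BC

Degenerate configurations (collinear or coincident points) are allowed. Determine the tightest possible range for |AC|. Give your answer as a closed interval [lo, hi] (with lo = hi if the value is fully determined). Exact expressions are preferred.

|AC| = 2·√(674)  (≈ 51.9230)

|AB| ∈ {14}
|BC| ∈ {50}
|AC| ∈ {2·√(674)}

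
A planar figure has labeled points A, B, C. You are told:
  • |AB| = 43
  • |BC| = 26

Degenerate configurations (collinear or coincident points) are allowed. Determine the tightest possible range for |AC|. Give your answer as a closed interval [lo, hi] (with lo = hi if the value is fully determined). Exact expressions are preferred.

|AC| ∈ [17, 69]  (≈ [17.0000, 69.0000])

|AB| ∈ {43}
|BC| ∈ {26}
|AC| ∈ [17, 69]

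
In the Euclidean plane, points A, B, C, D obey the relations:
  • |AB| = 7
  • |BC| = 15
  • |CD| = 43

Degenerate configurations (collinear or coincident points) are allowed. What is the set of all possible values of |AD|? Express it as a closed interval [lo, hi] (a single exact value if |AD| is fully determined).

|AD| ∈ [21, 65]  (≈ [21.0000, 65.0000])

|AB| ∈ {7}
|BC| ∈ {15}
|CD| ∈ {43}
|AC| ∈ [8, 22]
|BD| ∈ [28, 58]
|AD| ∈ [21, 65]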